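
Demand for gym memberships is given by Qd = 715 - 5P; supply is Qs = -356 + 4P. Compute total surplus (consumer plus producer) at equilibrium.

Equilibrium: 715 - 5P = -356 + 4P gives P* = 119, Q* = 120.
Demand choke price: P = 143; supply starts at P = 89.
CS = ½(143 − 119)(120) = 1440; PS = ½(119 − 89)(120) = 1800.

Total surplus = 3240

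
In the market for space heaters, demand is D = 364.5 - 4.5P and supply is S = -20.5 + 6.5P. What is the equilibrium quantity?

Set D = S: 364.5 - 4.5P = -20.5 + 6.5P.
385 = 11P, so P* = 35.
Q* = 364.5 − 4.5(35) = 207.

Q* = 207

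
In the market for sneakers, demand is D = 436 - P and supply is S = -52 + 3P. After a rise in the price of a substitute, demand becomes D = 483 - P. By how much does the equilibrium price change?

ΔP = 11.75

Original equilibrium: P* = 122, Q* = 314.
New equilibrium: 483 - P = -52 + 3P, so 535 = 4P and P' = 133.75; Q' = 483 − 1(133.75) = 349.25.
Change in price: 133.75 − 122 = 11.75.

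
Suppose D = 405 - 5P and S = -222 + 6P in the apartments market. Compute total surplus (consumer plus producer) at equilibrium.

Total surplus = 2640

Equilibrium: 405 - 5P = -222 + 6P gives P* = 57, Q* = 120.
Demand choke price: P = 81; supply starts at P = 37.
CS = ½(81 − 57)(120) = 1440; PS = ½(57 − 37)(120) = 1200.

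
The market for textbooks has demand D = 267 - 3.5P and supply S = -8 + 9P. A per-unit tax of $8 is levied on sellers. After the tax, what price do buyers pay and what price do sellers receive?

Buyers pay $27.76, sellers receive $19.76

Pre-tax equilibrium: P* = 22, Q* = 190.
Tax on sellers shifts supply to S = -8 + 9(P − 8) = -80 + 9P.
267 - 3.5P = -80 + 9P gives buyer price Pb = 27.76; sellers receive Ps = 27.76 − 8 = 19.76.
New quantity: Q = 267 − 3.5(27.76) = 169.84.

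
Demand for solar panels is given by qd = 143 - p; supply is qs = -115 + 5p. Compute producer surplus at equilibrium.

Equilibrium: 143 - p = -115 + 5p gives p* = 43, q* = 100.
Supply starts at p = 23 (where qs = 0).
PS = ½(43 − 23)(100) = 1000.

Producer surplus = 1000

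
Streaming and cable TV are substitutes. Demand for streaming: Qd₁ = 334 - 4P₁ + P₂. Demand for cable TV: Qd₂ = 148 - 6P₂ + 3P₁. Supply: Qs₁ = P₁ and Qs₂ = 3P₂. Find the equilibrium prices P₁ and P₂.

Market 1: 334 - 4P₁ + P₂ = P₁ → 5P₁ - P₂ = 334.
Market 2: 9P₂ - 3P₁ = 148.
Eliminating P₂: 9×(1) + 1×(2) gives 42P₁ = 3154, so P₁ = 1577/21.
Back-substitute into (2): P₂ = (148 + 3×1577/21) / 9 = 871/21.

P₁ = 1577/21, P₂ = 871/21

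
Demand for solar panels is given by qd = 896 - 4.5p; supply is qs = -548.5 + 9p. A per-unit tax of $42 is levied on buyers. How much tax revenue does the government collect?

Tax revenue = 12117

Pre-tax equilibrium: p* = 107, q* = 414.5.
Tax on buyers shifts demand to qd = 896 − 4.5(p + 42) = 707 - 4.5p.
707 - 4.5p = -548.5 + 9p gives seller price ps = 93; buyers pay pb = 93 + 42 = 135.
New quantity: q = 896 − 4.5(135) = 288.5.
Revenue = 42 × 288.5 = 12117.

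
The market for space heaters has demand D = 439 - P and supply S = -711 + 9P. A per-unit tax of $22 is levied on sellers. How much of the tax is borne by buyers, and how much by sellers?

Pre-tax equilibrium: P* = 115, Q* = 324.
Tax on sellers shifts supply to S = -711 + 9(P − 22) = -909 + 9P.
439 - P = -909 + 9P gives buyer price Pb = 134.8; sellers receive Ps = 134.8 − 22 = 112.8.
New quantity: Q = 439 − 1(134.8) = 304.2.
Buyer burden = 134.8 − 115 = 19.8; seller burden = 115 − 112.8 = 2.2.

Buyers bear $19.8, sellers bear $2.2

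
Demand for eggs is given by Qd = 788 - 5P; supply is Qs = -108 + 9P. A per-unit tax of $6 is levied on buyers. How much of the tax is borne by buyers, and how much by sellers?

Buyers bear 27/7, sellers bear 15/7

Pre-tax equilibrium: P* = 64, Q* = 468.
Tax on buyers shifts demand to Qd = 788 − 5(P + 6) = 758 - 5P.
758 - 5P = -108 + 9P gives seller price Ps = 433/7; buyers pay Pb = 433/7 + 6 = 475/7.
New quantity: Q = 788 − 5(475/7) = 3141/7.
Buyer burden = 475/7 − 64 = 27/7; seller burden = 64 − 433/7 = 15/7.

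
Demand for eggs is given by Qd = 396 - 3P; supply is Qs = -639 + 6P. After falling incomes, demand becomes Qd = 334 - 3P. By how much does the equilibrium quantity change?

ΔQ = -124/3

Original equilibrium: P* = 115, Q* = 51.
New equilibrium: 334 - 3P = -639 + 6P, so 973 = 9P and P' = 973/9; Q' = 334 − 3(973/9) = 29/3.
Change in quantity: 29/3 − 51 = -124/3.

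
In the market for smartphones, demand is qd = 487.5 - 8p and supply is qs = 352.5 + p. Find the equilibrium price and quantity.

p* = 15, q* = 367.5

Set qd = qs: 487.5 - 8p = 352.5 + p.
135 = 9p, so p* = 15.
q* = 487.5 − 8(15) = 367.5.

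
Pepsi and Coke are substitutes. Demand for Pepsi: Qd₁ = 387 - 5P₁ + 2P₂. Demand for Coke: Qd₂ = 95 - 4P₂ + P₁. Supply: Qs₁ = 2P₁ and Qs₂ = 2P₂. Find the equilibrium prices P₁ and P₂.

Market 1: 387 - 5P₁ + 2P₂ = 2P₁ → 7P₁ - 2P₂ = 387.
Market 2: 6P₂ - P₁ = 95.
Eliminating P₂: 6×(1) + 2×(2) gives 40P₁ = 2512, so P₁ = 62.8.
Back-substitute into (2): P₂ = (95 + 1×62.8) / 6 = 26.3.

P₁ = 62.8, P₂ = 26.3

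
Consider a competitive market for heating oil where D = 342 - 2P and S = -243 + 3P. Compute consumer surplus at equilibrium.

Equilibrium: 342 - 2P = -243 + 3P gives P* = 117, Q* = 108.
Demand choke price (D = 0): P = 171.
CS = ½(171 − 117)(108) = 2916.

Consumer surplus = 2916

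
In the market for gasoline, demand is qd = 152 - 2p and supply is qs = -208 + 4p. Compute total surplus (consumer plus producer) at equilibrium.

Total surplus = 384

Equilibrium: 152 - 2p = -208 + 4p gives p* = 60, q* = 32.
Demand choke price: p = 76; supply starts at p = 52.
CS = ½(76 − 60)(32) = 256; PS = ½(60 − 52)(32) = 128.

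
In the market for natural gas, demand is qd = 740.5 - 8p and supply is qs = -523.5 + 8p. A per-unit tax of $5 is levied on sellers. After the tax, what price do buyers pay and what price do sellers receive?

Pre-tax equilibrium: p* = 79, q* = 108.5.
Tax on sellers shifts supply to qs = -523.5 + 8(p − 5) = -563.5 + 8p.
740.5 - 8p = -563.5 + 8p gives buyer price pb = 81.5; sellers receive ps = 81.5 − 5 = 76.5.
New quantity: q = 740.5 − 8(81.5) = 88.5.

Buyers pay $81.5, sellers receive $76.5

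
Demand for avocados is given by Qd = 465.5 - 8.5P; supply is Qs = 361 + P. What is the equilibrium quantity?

Set Qd = Qs: 465.5 - 8.5P = 361 + P.
104.5 = 9.5P, so P* = 11.
Q* = 465.5 − 8.5(11) = 372.

Q* = 372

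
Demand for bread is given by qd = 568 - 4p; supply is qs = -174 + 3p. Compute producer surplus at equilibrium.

Producer surplus = 3456

Equilibrium: 568 - 4p = -174 + 3p gives p* = 106, q* = 144.
Supply starts at p = 58 (where qs = 0).
PS = ½(106 − 58)(144) = 3456.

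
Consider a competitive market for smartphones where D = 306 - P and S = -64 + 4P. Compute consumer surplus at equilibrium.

Equilibrium: 306 - P = -64 + 4P gives P* = 74, Q* = 232.
Demand choke price (D = 0): P = 306.
CS = ½(306 − 74)(232) = 26912.

Consumer surplus = 26912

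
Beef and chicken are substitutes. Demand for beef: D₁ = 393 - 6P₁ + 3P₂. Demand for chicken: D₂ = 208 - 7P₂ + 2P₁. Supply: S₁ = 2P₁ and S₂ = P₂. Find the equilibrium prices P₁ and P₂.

P₁ = 1884/29, P₂ = 1225/29

Market 1: 393 - 6P₁ + 3P₂ = 2P₁ → 8P₁ - 3P₂ = 393.
Market 2: 8P₂ - 2P₁ = 208.
Eliminating P₂: 8×(1) + 3×(2) gives 58P₁ = 3768, so P₁ = 1884/29.
Back-substitute into (2): P₂ = (208 + 2×1884/29) / 8 = 1225/29.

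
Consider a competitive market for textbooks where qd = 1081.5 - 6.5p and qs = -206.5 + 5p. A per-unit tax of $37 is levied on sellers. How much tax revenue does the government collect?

Tax revenue = 423687/46

Pre-tax equilibrium: p* = 112, q* = 353.5.
Tax on sellers shifts supply to qs = -206.5 + 5(p − 37) = -391.5 + 5p.
1081.5 - 6.5p = -391.5 + 5p gives buyer price pb = 2946/23; sellers receive ps = 2946/23 − 37 = 2095/23.
New quantity: q = 1081.5 − 6.5(2946/23) = 11451/46.
Revenue = 37 × 11451/46 = 423687/46.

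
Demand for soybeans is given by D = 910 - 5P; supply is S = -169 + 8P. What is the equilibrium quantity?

Q* = 495

Set D = S: 910 - 5P = -169 + 8P.
1079 = 13P, so P* = 83.
Q* = 910 − 5(83) = 495.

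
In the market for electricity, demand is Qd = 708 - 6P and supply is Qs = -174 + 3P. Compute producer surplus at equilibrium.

Producer surplus = 2400

Equilibrium: 708 - 6P = -174 + 3P gives P* = 98, Q* = 120.
Supply starts at P = 58 (where Qs = 0).
PS = ½(98 − 58)(120) = 2400.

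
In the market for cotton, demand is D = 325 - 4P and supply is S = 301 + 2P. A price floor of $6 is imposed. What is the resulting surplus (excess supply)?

Surplus = 12

Equilibrium price would be P* = 4, so the floor at 6 binds.
At P = 6: D = 301, S = 313.
Surplus = 313 − 301 = 12.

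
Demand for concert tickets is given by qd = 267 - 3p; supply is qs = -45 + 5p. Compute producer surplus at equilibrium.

Producer surplus = 2250

Equilibrium: 267 - 3p = -45 + 5p gives p* = 39, q* = 150.
Supply starts at p = 9 (where qs = 0).
PS = ½(39 − 9)(150) = 2250.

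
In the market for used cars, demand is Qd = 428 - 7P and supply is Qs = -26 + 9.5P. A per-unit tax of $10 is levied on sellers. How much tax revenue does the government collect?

Pre-tax equilibrium: P* = 908/33, Q* = 7768/33.
Tax on sellers shifts supply to Qs = -26 + 9.5(P − 10) = -121 + 9.5P.
428 - 7P = -121 + 9.5P gives buyer price Pb = 366/11; sellers receive Ps = 366/11 − 10 = 256/11.
New quantity: Q = 428 − 7(366/11) = 2146/11.
Revenue = 10 × 2146/11 = 21460/11.

Tax revenue = 21460/11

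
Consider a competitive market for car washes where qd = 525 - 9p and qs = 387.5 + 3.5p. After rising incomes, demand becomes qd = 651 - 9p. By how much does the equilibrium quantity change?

Δq = 35.28

Original equilibrium: p* = 11, q* = 426.
New equilibrium: 651 - 9p = 387.5 + 3.5p, so 263.5 = 12.5p and p' = 21.08; q' = 651 − 9(21.08) = 461.28.
Change in quantity: 461.28 − 426 = 35.28.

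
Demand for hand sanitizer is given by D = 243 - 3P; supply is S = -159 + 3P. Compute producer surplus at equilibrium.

Producer surplus = 294

Equilibrium: 243 - 3P = -159 + 3P gives P* = 67, Q* = 42.
Supply starts at P = 53 (where S = 0).
PS = ½(67 − 53)(42) = 294.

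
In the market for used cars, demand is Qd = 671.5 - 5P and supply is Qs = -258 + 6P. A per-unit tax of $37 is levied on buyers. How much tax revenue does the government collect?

Tax revenue = 60273/11

Pre-tax equilibrium: P* = 84.5, Q* = 249.
Tax on buyers shifts demand to Qd = 671.5 − 5(P + 37) = 486.5 - 5P.
486.5 - 5P = -258 + 6P gives seller price Ps = 1489/22; buyers pay Pb = 1489/22 + 37 = 2303/22.
New quantity: Q = 671.5 − 5(2303/22) = 1629/11.
Revenue = 37 × 1629/11 = 60273/11.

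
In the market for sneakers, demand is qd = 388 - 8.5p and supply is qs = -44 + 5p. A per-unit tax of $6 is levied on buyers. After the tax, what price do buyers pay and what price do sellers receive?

Pre-tax equilibrium: p* = 32, q* = 116.
Tax on buyers shifts demand to qd = 388 − 8.5(p + 6) = 337 - 8.5p.
337 - 8.5p = -44 + 5p gives seller price ps = 254/9; buyers pay pb = 254/9 + 6 = 308/9.
New quantity: q = 388 − 8.5(308/9) = 874/9.

Buyers pay 308/9, sellers receive 254/9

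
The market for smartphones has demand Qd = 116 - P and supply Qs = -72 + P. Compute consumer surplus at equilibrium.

Consumer surplus = 242

Equilibrium: 116 - P = -72 + P gives P* = 94, Q* = 22.
Demand choke price (Qd = 0): P = 116.
CS = ½(116 − 94)(22) = 242.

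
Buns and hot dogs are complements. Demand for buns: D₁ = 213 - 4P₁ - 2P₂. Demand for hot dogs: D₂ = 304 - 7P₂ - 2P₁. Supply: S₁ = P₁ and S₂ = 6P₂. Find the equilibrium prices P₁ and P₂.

P₁ = 2161/61, P₂ = 1094/61

Market 1: 213 - 4P₁ - 2P₂ = P₁ → 5P₁ + 2P₂ = 213.
Market 2: 13P₂ + 2P₁ = 304.
Eliminating P₂: 13×(1) − 2×(2) gives 61P₁ = 2161, so P₁ = 2161/61.
Back-substitute into (2): P₂ = (304 − 2×2161/61) / 13 = 1094/61.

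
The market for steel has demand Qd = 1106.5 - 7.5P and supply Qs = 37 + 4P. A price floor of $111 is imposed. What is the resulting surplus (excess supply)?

Surplus = 207

Equilibrium price would be P* = 93, so the floor at 111 binds.
At P = 111: Qd = 274, Qs = 481.
Surplus = 481 − 274 = 207.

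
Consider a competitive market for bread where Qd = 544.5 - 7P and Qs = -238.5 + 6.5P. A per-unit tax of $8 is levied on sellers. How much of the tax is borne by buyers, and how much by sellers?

Pre-tax equilibrium: P* = 58, Q* = 138.5.
Tax on sellers shifts supply to Qs = -238.5 + 6.5(P − 8) = -290.5 + 6.5P.
544.5 - 7P = -290.5 + 6.5P gives buyer price Pb = 1670/27; sellers receive Ps = 1670/27 − 8 = 1454/27.
New quantity: Q = 544.5 − 7(1670/27) = 6023/54.
Buyer burden = 1670/27 − 58 = 104/27; seller burden = 58 − 1454/27 = 112/27.

Buyers bear 104/27, sellers bear 112/27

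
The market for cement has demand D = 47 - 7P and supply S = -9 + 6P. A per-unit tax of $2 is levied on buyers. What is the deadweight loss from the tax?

Deadweight loss = 84/13

Pre-tax equilibrium: P* = 56/13, Q* = 219/13.
Tax on buyers shifts demand to D = 47 − 7(P + 2) = 33 - 7P.
33 - 7P = -9 + 6P gives seller price Ps = 42/13; buyers pay Pb = 42/13 + 2 = 68/13.
New quantity: Q = 47 − 7(68/13) = 135/13.
DWL = ½ × 2 × (219/13 − 135/13) = 84/13.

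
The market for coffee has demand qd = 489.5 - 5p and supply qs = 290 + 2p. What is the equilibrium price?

Set qd = qs: 489.5 - 5p = 290 + 2p.
199.5 = 7p, so p* = 28.5.
q* = 489.5 − 5(28.5) = 347.

p* = 28.5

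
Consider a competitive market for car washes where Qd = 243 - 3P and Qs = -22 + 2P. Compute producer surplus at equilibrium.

Producer surplus = 1764

Equilibrium: 243 - 3P = -22 + 2P gives P* = 53, Q* = 84.
Supply starts at P = 11 (where Qs = 0).
PS = ½(53 − 11)(84) = 1764.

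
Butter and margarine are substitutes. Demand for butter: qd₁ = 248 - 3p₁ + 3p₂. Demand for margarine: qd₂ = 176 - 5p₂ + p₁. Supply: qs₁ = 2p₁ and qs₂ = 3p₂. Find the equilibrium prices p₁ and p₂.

p₁ = 2512/37, p₂ = 1128/37

Market 1: 248 - 3p₁ + 3p₂ = 2p₁ → 5p₁ - 3p₂ = 248.
Market 2: 8p₂ - p₁ = 176.
Eliminating p₂: 8×(1) + 3×(2) gives 37p₁ = 2512, so p₁ = 2512/37.
Back-substitute into (2): p₂ = (176 + 1×2512/37) / 8 = 1128/37.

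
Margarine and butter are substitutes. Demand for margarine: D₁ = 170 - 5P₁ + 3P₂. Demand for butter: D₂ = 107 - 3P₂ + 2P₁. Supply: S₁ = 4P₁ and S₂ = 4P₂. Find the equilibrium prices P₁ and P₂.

Market 1: 170 - 5P₁ + 3P₂ = 4P₁ → 9P₁ - 3P₂ = 170.
Market 2: 7P₂ - 2P₁ = 107.
Eliminating P₂: 7×(1) + 3×(2) gives 57P₁ = 1511, so P₁ = 1511/57.
Back-substitute into (2): P₂ = (107 + 2×1511/57) / 7 = 1303/57.

P₁ = 1511/57, P₂ = 1303/57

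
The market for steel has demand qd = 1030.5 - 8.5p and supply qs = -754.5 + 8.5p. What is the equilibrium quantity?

Set qd = qs: 1030.5 - 8.5p = -754.5 + 8.5p.
1785 = 17p, so p* = 105.
q* = 1030.5 − 8.5(105) = 138.

q* = 138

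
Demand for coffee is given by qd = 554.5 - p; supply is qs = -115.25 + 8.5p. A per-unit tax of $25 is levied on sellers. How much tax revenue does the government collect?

Tax revenue = 219275/19

Pre-tax equilibrium: p* = 70.5, q* = 484.
Tax on sellers shifts supply to qs = -115.25 + 8.5(p − 25) = -327.75 + 8.5p.
554.5 - p = -327.75 + 8.5p gives buyer price pb = 3529/38; sellers receive ps = 3529/38 − 25 = 2579/38.
New quantity: q = 554.5 − 1(3529/38) = 8771/19.
Revenue = 25 × 8771/19 = 219275/19.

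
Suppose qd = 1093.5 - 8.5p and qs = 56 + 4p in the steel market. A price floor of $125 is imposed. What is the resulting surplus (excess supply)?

Equilibrium price would be p* = 83, so the floor at 125 binds.
At p = 125: qd = 31, qs = 556.
Surplus = 556 − 31 = 525.

Surplus = 525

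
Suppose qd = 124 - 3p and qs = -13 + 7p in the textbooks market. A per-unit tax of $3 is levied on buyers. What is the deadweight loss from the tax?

Pre-tax equilibrium: p* = 13.7, q* = 82.9.
Tax on buyers shifts demand to qd = 124 − 3(p + 3) = 115 - 3p.
115 - 3p = -13 + 7p gives seller price ps = 12.8; buyers pay pb = 12.8 + 3 = 15.8.
New quantity: q = 124 − 3(15.8) = 76.6.
DWL = ½ × 3 × (82.9 − 76.6) = 9.45.

Deadweight loss = 9.45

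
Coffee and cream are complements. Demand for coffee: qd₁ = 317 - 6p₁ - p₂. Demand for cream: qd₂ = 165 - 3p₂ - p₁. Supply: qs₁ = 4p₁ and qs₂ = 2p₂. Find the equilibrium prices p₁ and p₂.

p₁ = 1420/49, p₂ = 1333/49

Market 1: 317 - 6p₁ - p₂ = 4p₁ → 10p₁ + p₂ = 317.
Market 2: 5p₂ + p₁ = 165.
Eliminating p₂: 5×(1) − 1×(2) gives 49p₁ = 1420, so p₁ = 1420/49.
Back-substitute into (2): p₂ = (165 − 1×1420/49) / 5 = 1333/49.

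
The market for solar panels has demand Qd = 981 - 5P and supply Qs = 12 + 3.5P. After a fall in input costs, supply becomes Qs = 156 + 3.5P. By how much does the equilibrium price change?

ΔP = -288/17

Original equilibrium: P* = 114, Q* = 411.
New equilibrium: 981 - 5P = 156 + 3.5P, so 825 = 8.5P and P' = 1650/17; Q' = 981 − 5(1650/17) = 8427/17.
Change in price: 1650/17 − 114 = -288/17.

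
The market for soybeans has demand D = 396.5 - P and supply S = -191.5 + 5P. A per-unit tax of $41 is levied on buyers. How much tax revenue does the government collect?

Tax revenue = 32513/3

Pre-tax equilibrium: P* = 98, Q* = 298.5.
Tax on buyers shifts demand to D = 396.5 − 1(P + 41) = 355.5 - P.
355.5 - P = -191.5 + 5P gives seller price Ps = 547/6; buyers pay Pb = 547/6 + 41 = 793/6.
New quantity: Q = 396.5 − 1(793/6) = 793/3.
Revenue = 41 × 793/3 = 32513/3.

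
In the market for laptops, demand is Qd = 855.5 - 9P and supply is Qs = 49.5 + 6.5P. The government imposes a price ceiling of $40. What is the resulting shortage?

Equilibrium price would be P* = 52, so the ceiling at 40 binds.
At P = 40: Qd = 855.5 − 9(40) = 495.5, Qs = 49.5 + 6.5(40) = 309.5.
Shortage = 495.5 − 309.5 = 186.

Shortage = 186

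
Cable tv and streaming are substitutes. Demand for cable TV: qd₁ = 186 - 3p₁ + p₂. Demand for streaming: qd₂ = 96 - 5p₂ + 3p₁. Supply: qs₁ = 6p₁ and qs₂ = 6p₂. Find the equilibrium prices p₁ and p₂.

p₁ = 22.3125, p₂ = 14.8125

Market 1: 186 - 3p₁ + p₂ = 6p₁ → 9p₁ - p₂ = 186.
Market 2: 11p₂ - 3p₁ = 96.
Eliminating p₂: 11×(1) + 1×(2) gives 96p₁ = 2142, so p₁ = 22.3125.
Back-substitute into (2): p₂ = (96 + 3×22.3125) / 11 = 14.8125.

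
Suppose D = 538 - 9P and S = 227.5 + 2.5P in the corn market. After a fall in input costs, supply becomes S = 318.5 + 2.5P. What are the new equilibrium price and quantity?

P' = 439/23, Q' = 8423/23

Original equilibrium: P* = 27, Q* = 295.
New equilibrium: 538 - 9P = 318.5 + 2.5P, so 219.5 = 11.5P and P' = 439/23; Q' = 538 − 9(439/23) = 8423/23.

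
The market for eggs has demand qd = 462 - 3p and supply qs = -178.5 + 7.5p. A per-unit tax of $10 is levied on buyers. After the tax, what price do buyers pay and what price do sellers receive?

Buyers pay 477/7, sellers receive 407/7

Pre-tax equilibrium: p* = 61, q* = 279.
Tax on buyers shifts demand to qd = 462 − 3(p + 10) = 432 - 3p.
432 - 3p = -178.5 + 7.5p gives seller price ps = 407/7; buyers pay pb = 407/7 + 10 = 477/7.
New quantity: q = 462 − 3(477/7) = 1803/7.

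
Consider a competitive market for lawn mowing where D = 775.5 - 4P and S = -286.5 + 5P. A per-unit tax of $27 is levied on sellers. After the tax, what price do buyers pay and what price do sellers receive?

Buyers pay $133, sellers receive $106

Pre-tax equilibrium: P* = 118, Q* = 303.5.
Tax on sellers shifts supply to S = -286.5 + 5(P − 27) = -421.5 + 5P.
775.5 - 4P = -421.5 + 5P gives buyer price Pb = 133; sellers receive Ps = 133 − 27 = 106.
New quantity: Q = 775.5 − 4(133) = 243.5.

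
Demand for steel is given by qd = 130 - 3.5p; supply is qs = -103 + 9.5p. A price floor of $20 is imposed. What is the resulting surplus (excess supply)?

Equilibrium price would be p* = 233/13, so the floor at 20 binds.
At p = 20: qd = 60, qs = 87.
Surplus = 87 − 60 = 27.

Surplus = 27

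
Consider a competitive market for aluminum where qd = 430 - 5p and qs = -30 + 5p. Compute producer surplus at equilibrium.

Equilibrium: 430 - 5p = -30 + 5p gives p* = 46, q* = 200.
Supply starts at p = 6 (where qs = 0).
PS = ½(46 − 6)(200) = 4000.

Producer surplus = 4000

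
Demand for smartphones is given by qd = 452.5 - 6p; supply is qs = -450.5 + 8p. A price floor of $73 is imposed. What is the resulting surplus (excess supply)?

Surplus = 119

Equilibrium price would be p* = 64.5, so the floor at 73 binds.
At p = 73: qd = 14.5, qs = 133.5.
Surplus = 133.5 − 14.5 = 119.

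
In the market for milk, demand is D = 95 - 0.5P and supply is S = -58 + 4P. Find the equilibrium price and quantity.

P* = 34, Q* = 78

Set D = S: 95 - 0.5P = -58 + 4P.
153 = 4.5P, so P* = 34.
Q* = 95 − 0.5(34) = 78.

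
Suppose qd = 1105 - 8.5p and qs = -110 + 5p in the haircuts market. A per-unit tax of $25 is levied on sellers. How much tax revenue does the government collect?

Pre-tax equilibrium: p* = 90, q* = 340.
Tax on sellers shifts supply to qs = -110 + 5(p − 25) = -235 + 5p.
1105 - 8.5p = -235 + 5p gives buyer price pb = 2680/27; sellers receive ps = 2680/27 − 25 = 2005/27.
New quantity: q = 1105 − 8.5(2680/27) = 7055/27.
Revenue = 25 × 7055/27 = 176375/27.

Tax revenue = 176375/27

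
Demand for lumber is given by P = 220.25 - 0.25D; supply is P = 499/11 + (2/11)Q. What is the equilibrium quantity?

Set the two price expressions equal: 220.25 - 0.25Q = 499/11 + (2/11)Q.
7695/44 = (19/44)Q, so Q* = 405.
P* = 220.25 − (0.25)(405) = 119.

Q* = 405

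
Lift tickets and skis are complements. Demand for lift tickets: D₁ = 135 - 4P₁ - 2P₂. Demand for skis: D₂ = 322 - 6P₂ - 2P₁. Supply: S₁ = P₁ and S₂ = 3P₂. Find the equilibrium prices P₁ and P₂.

Market 1: 135 - 4P₁ - 2P₂ = P₁ → 5P₁ + 2P₂ = 135.
Market 2: 9P₂ + 2P₁ = 322.
Eliminating P₂: 9×(1) − 2×(2) gives 41P₁ = 571, so P₁ = 571/41.
Back-substitute into (2): P₂ = (322 − 2×571/41) / 9 = 1340/41.

P₁ = 571/41, P₂ = 1340/41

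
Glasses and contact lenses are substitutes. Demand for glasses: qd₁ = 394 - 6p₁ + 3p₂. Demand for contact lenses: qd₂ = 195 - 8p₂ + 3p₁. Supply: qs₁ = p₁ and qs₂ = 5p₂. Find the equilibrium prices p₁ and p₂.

p₁ = 5707/82, p₂ = 2547/82

Market 1: 394 - 6p₁ + 3p₂ = p₁ → 7p₁ - 3p₂ = 394.
Market 2: 13p₂ - 3p₁ = 195.
Eliminating p₂: 13×(1) + 3×(2) gives 82p₁ = 5707, so p₁ = 5707/82.
Back-substitute into (2): p₂ = (195 + 3×5707/82) / 13 = 2547/82.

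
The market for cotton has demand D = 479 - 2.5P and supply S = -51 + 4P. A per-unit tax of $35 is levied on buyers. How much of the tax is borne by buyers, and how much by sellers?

Pre-tax equilibrium: P* = 1060/13, Q* = 3577/13.
Tax on buyers shifts demand to D = 479 − 2.5(P + 35) = 391.5 - 2.5P.
391.5 - 2.5P = -51 + 4P gives seller price Ps = 885/13; buyers pay Pb = 885/13 + 35 = 1340/13.
New quantity: Q = 479 − 2.5(1340/13) = 2877/13.
Buyer burden = 1340/13 − 1060/13 = 280/13; seller burden = 1060/13 − 885/13 = 175/13.

Buyers bear 280/13, sellers bear 175/13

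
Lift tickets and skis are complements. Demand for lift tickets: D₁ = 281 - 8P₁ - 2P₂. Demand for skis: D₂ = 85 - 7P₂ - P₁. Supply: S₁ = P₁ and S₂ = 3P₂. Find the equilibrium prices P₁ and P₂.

Market 1: 281 - 8P₁ - 2P₂ = P₁ → 9P₁ + 2P₂ = 281.
Market 2: 10P₂ + P₁ = 85.
Eliminating P₂: 10×(1) − 2×(2) gives 88P₁ = 2640, so P₁ = 30.
Back-substitute into (2): P₂ = (85 − 1×30) / 10 = 5.5.

P₁ = 30, P₂ = 5.5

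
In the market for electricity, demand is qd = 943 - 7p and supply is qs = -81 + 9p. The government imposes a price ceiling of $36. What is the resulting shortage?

Equilibrium price would be p* = 64, so the ceiling at 36 binds.
At p = 36: qd = 943 − 7(36) = 691, qs = -81 + 9(36) = 243.
Shortage = 691 − 243 = 448.

Shortage = 448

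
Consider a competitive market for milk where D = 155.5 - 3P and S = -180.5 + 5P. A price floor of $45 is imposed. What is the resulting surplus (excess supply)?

Surplus = 24

Equilibrium price would be P* = 42, so the floor at 45 binds.
At P = 45: D = 20.5, S = 44.5.
Surplus = 44.5 − 20.5 = 24.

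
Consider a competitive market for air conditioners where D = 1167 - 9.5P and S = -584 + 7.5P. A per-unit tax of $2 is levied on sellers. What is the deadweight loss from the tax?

Deadweight loss = 285/34

Pre-tax equilibrium: P* = 103, Q* = 188.5.
Tax on sellers shifts supply to S = -584 + 7.5(P − 2) = -599 + 7.5P.
1167 - 9.5P = -599 + 7.5P gives buyer price Pb = 1766/17; sellers receive Ps = 1766/17 − 2 = 1732/17.
New quantity: Q = 1167 − 9.5(1766/17) = 3062/17.
DWL = ½ × 2 × (188.5 − 3062/17) = 285/34.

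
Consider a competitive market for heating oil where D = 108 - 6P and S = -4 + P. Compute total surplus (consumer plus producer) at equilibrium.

Total surplus = 84

Equilibrium: 108 - 6P = -4 + P gives P* = 16, Q* = 12.
Demand choke price: P = 18; supply starts at P = 4.
CS = ½(18 − 16)(12) = 12; PS = ½(16 − 4)(12) = 72.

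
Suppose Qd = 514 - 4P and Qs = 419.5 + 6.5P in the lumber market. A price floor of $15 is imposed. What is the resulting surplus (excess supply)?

Equilibrium price would be P* = 9, so the floor at 15 binds.
At P = 15: Qd = 454, Qs = 517.
Surplus = 517 − 454 = 63.

Surplus = 63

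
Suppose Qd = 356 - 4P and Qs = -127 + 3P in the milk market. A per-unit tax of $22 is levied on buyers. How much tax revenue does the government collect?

Pre-tax equilibrium: P* = 69, Q* = 80.
Tax on buyers shifts demand to Qd = 356 − 4(P + 22) = 268 - 4P.
268 - 4P = -127 + 3P gives seller price Ps = 395/7; buyers pay Pb = 395/7 + 22 = 549/7.
New quantity: Q = 356 − 4(549/7) = 296/7.
Revenue = 22 × 296/7 = 6512/7.

Tax revenue = 6512/7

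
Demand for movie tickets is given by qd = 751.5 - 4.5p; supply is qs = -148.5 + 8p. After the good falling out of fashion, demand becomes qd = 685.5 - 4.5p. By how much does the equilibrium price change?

Original equilibrium: p* = 72, q* = 427.5.
New equilibrium: 685.5 - 4.5p = -148.5 + 8p, so 834 = 12.5p and p' = 66.72; q' = 685.5 − 4.5(66.72) = 385.26.
Change in price: 66.72 − 72 = -5.28.

Δp = -5.28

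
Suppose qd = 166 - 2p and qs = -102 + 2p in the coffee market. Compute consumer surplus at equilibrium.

Equilibrium: 166 - 2p = -102 + 2p gives p* = 67, q* = 32.
Demand choke price (qd = 0): p = 83.
CS = ½(83 − 67)(32) = 256.

Consumer surplus = 256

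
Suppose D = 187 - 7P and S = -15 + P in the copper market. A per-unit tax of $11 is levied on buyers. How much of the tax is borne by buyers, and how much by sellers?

Pre-tax equilibrium: P* = 25.25, Q* = 10.25.
Tax on buyers shifts demand to D = 187 − 7(P + 11) = 110 - 7P.
110 - 7P = -15 + P gives seller price Ps = 15.625; buyers pay Pb = 15.625 + 11 = 26.625.
New quantity: Q = 187 − 7(26.625) = 0.625.
Buyer burden = 26.625 − 25.25 = 1.375; seller burden = 25.25 − 15.625 = 9.625.

Buyers bear $1.375, sellers bear $9.625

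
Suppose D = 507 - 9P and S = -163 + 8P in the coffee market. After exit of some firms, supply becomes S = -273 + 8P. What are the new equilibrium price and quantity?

P' = 780/17, Q' = 1599/17

Original equilibrium: P* = 670/17, Q* = 2589/17.
New equilibrium: 507 - 9P = -273 + 8P, so 780 = 17P and P' = 780/17; Q' = 507 − 9(780/17) = 1599/17.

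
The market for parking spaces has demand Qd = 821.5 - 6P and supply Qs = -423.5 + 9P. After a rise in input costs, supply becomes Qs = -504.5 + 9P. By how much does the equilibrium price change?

ΔP = 5.4

Original equilibrium: P* = 83, Q* = 323.5.
New equilibrium: 821.5 - 6P = -504.5 + 9P, so 1326 = 15P and P' = 88.4; Q' = 821.5 − 6(88.4) = 291.1.
Change in price: 88.4 − 83 = 5.4.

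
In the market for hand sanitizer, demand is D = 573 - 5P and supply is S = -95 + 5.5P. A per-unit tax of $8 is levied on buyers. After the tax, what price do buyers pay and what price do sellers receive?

Pre-tax equilibrium: P* = 1336/21, Q* = 5353/21.
Tax on buyers shifts demand to D = 573 − 5(P + 8) = 533 - 5P.
533 - 5P = -95 + 5.5P gives seller price Ps = 1256/21; buyers pay Pb = 1256/21 + 8 = 1424/21.
New quantity: Q = 573 − 5(1424/21) = 4913/21.

Buyers pay 1424/21, sellers receive 1256/21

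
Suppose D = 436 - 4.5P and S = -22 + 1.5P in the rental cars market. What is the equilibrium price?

P* = 229/3

Set D = S: 436 - 4.5P = -22 + 1.5P.
458 = 6P, so P* = 229/3.
Q* = 436 − 4.5(229/3) = 92.5.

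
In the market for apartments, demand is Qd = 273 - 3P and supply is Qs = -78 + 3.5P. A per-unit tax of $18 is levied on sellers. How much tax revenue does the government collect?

Tax revenue = 19170/13

Pre-tax equilibrium: P* = 54, Q* = 111.
Tax on sellers shifts supply to Qs = -78 + 3.5(P − 18) = -141 + 3.5P.
273 - 3P = -141 + 3.5P gives buyer price Pb = 828/13; sellers receive Ps = 828/13 − 18 = 594/13.
New quantity: Q = 273 − 3(828/13) = 1065/13.
Revenue = 18 × 1065/13 = 19170/13.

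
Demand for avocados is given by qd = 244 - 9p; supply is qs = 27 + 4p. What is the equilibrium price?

Set qd = qs: 244 - 9p = 27 + 4p.
217 = 13p, so p* = 217/13.
q* = 244 − 9(217/13) = 1219/13.

p* = 217/13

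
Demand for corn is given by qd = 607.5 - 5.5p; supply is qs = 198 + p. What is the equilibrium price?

Set qd = qs: 607.5 - 5.5p = 198 + p.
409.5 = 6.5p, so p* = 63.
q* = 607.5 − 5.5(63) = 261.

p* = 63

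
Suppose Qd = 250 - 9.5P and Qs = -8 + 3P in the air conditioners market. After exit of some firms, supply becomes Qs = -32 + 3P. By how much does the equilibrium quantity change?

Original equilibrium: P* = 20.64, Q* = 53.92.
New equilibrium: 250 - 9.5P = -32 + 3P, so 282 = 12.5P and P' = 22.56; Q' = 250 − 9.5(22.56) = 35.68.
Change in quantity: 35.68 − 53.92 = -18.24.

ΔQ = -18.24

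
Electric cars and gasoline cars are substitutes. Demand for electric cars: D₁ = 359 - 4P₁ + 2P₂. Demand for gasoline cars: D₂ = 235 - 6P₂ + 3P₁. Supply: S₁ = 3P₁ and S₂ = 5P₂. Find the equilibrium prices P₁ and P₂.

Market 1: 359 - 4P₁ + 2P₂ = 3P₁ → 7P₁ - 2P₂ = 359.
Market 2: 11P₂ - 3P₁ = 235.
Eliminating P₂: 11×(1) + 2×(2) gives 71P₁ = 4419, so P₁ = 4419/71.
Back-substitute into (2): P₂ = (235 + 3×4419/71) / 11 = 2722/71.

P₁ = 4419/71, P₂ = 2722/71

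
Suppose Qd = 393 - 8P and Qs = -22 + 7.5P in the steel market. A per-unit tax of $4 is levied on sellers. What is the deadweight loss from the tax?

Pre-tax equilibrium: P* = 830/31, Q* = 5543/31.
Tax on sellers shifts supply to Qs = -22 + 7.5(P − 4) = -52 + 7.5P.
393 - 8P = -52 + 7.5P gives buyer price Pb = 890/31; sellers receive Ps = 890/31 − 4 = 766/31.
New quantity: Q = 393 − 8(890/31) = 5063/31.
DWL = ½ × 4 × (5543/31 − 5063/31) = 960/31.

Deadweight loss = 960/31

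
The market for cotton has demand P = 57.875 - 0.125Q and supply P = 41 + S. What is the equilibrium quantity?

Set the two price expressions equal: 57.875 - 0.125Q = 41 + Q.
16.875 = 1.125Q, so Q* = 15.
P* = 57.875 − (0.125)(15) = 56.

Q* = 15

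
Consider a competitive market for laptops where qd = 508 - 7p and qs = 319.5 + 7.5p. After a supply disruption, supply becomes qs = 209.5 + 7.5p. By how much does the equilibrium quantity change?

Original equilibrium: p* = 13, q* = 417.
New equilibrium: 508 - 7p = 209.5 + 7.5p, so 298.5 = 14.5p and p' = 597/29; q' = 508 − 7(597/29) = 10553/29.
Change in quantity: 10553/29 − 417 = -1540/29.

Δq = -1540/29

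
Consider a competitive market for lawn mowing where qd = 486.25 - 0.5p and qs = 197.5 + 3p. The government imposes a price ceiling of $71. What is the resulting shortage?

Equilibrium price would be p* = 82.5, so the ceiling at 71 binds.
At p = 71: qd = 486.25 − 0.5(71) = 450.75, qs = 197.5 + 3(71) = 410.5.
Shortage = 450.75 − 410.5 = 40.25.

Shortage = 40.25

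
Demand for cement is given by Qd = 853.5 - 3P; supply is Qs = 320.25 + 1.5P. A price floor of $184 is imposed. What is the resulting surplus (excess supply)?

Equilibrium price would be P* = 118.5, so the floor at 184 binds.
At P = 184: Qd = 301.5, Qs = 596.25.
Surplus = 596.25 − 301.5 = 294.75.

Surplus = 294.75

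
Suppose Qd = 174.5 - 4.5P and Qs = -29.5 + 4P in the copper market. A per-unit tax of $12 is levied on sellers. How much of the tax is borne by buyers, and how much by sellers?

Pre-tax equilibrium: P* = 24, Q* = 66.5.
Tax on sellers shifts supply to Qs = -29.5 + 4(P − 12) = -77.5 + 4P.
174.5 - 4.5P = -77.5 + 4P gives buyer price Pb = 504/17; sellers receive Ps = 504/17 − 12 = 300/17.
New quantity: Q = 174.5 − 4.5(504/17) = 1397/34.
Buyer burden = 504/17 − 24 = 96/17; seller burden = 24 − 300/17 = 108/17.

Buyers bear 96/17, sellers bear 108/17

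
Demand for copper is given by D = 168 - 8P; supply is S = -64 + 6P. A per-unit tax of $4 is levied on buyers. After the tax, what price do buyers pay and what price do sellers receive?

Buyers pay 128/7, sellers receive 100/7

Pre-tax equilibrium: P* = 116/7, Q* = 248/7.
Tax on buyers shifts demand to D = 168 − 8(P + 4) = 136 - 8P.
136 - 8P = -64 + 6P gives seller price Ps = 100/7; buyers pay Pb = 100/7 + 4 = 128/7.
New quantity: Q = 168 − 8(128/7) = 152/7.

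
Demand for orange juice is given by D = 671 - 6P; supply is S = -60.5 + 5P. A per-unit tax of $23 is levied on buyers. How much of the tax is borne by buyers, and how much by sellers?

Buyers bear 115/11, sellers bear 138/11

Pre-tax equilibrium: P* = 66.5, Q* = 272.
Tax on buyers shifts demand to D = 671 − 6(P + 23) = 533 - 6P.
533 - 6P = -60.5 + 5P gives seller price Ps = 1187/22; buyers pay Pb = 1187/22 + 23 = 1693/22.
New quantity: Q = 671 − 6(1693/22) = 2302/11.
Buyer burden = 1693/22 − 66.5 = 115/11; seller burden = 66.5 − 1187/22 = 138/11.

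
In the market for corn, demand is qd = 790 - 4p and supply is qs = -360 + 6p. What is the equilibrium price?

p* = 115

Set qd = qs: 790 - 4p = -360 + 6p.
1150 = 10p, so p* = 115.
q* = 790 − 4(115) = 330.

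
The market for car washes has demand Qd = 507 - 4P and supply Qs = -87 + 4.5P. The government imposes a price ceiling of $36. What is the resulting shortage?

Equilibrium price would be P* = 1188/17, so the ceiling at 36 binds.
At P = 36: Qd = 507 − 4(36) = 363, Qs = -87 + 4.5(36) = 75.
Shortage = 363 − 75 = 288.

Shortage = 288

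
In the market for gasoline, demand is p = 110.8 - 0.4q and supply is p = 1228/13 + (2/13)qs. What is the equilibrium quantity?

q* = 29.5

Set the two price expressions equal: 110.8 - 0.4q = 1228/13 + (2/13)q.
1062/65 = (36/65)q, so q* = 29.5.
p* = 110.8 − (0.4)(29.5) = 99.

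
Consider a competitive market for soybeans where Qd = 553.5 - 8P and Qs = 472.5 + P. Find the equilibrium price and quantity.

P* = 9, Q* = 481.5

Set Qd = Qs: 553.5 - 8P = 472.5 + P.
81 = 9P, so P* = 9.
Q* = 553.5 − 8(9) = 481.5.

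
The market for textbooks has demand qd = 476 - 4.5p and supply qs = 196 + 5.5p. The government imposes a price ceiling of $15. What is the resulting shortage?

Shortage = 130

Equilibrium price would be p* = 28, so the ceiling at 15 binds.
At p = 15: qd = 476 − 4.5(15) = 408.5, qs = 196 + 5.5(15) = 278.5.
Shortage = 408.5 − 278.5 = 130.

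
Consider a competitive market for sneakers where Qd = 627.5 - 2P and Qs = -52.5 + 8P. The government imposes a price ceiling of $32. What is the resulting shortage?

Equilibrium price would be P* = 68, so the ceiling at 32 binds.
At P = 32: Qd = 627.5 − 2(32) = 563.5, Qs = -52.5 + 8(32) = 203.5.
Shortage = 563.5 − 203.5 = 360.

Shortage = 360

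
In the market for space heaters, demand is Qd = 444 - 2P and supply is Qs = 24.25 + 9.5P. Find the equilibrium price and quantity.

P* = 36.5, Q* = 371

Set Qd = Qs: 444 - 2P = 24.25 + 9.5P.
419.75 = 11.5P, so P* = 36.5.
Q* = 444 − 2(36.5) = 371.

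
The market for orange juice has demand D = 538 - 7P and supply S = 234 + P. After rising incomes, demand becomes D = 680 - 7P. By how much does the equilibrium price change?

Original equilibrium: P* = 38, Q* = 272.
New equilibrium: 680 - 7P = 234 + P, so 446 = 8P and P' = 55.75; Q' = 680 − 7(55.75) = 289.75.
Change in price: 55.75 − 38 = 17.75.

ΔP = 17.75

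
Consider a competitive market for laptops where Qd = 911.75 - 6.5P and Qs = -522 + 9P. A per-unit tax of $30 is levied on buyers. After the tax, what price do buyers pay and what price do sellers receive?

Pre-tax equilibrium: P* = 92.5, Q* = 310.5.
Tax on buyers shifts demand to Qd = 911.75 − 6.5(P + 30) = 716.75 - 6.5P.
716.75 - 6.5P = -522 + 9P gives seller price Ps = 4955/62; buyers pay Pb = 4955/62 + 30 = 6815/62.
New quantity: Q = 911.75 − 6.5(6815/62) = 12231/62.

Buyers pay 6815/62, sellers receive 4955/62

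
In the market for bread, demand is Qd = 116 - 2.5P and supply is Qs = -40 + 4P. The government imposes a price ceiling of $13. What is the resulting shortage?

Equilibrium price would be P* = 24, so the ceiling at 13 binds.
At P = 13: Qd = 116 − 2.5(13) = 83.5, Qs = -40 + 4(13) = 12.
Shortage = 83.5 − 12 = 71.5.

Shortage = 71.5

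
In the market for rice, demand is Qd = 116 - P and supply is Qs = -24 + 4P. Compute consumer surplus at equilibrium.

Consumer surplus = 3872

Equilibrium: 116 - P = -24 + 4P gives P* = 28, Q* = 88.
Demand choke price (Qd = 0): P = 116.
CS = ½(116 − 28)(88) = 3872.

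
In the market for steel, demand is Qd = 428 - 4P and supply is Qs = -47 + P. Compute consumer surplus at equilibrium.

Equilibrium: 428 - 4P = -47 + P gives P* = 95, Q* = 48.
Demand choke price (Qd = 0): P = 107.
CS = ½(107 − 95)(48) = 288.

Consumer surplus = 288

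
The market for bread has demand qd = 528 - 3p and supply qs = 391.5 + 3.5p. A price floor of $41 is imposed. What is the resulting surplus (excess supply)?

Surplus = 130

Equilibrium price would be p* = 21, so the floor at 41 binds.
At p = 41: qd = 405, qs = 535.
Surplus = 535 − 405 = 130.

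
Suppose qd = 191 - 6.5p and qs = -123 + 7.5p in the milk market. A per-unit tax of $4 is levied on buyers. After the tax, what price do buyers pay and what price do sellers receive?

Buyers pay 172/7, sellers receive 144/7

Pre-tax equilibrium: p* = 157/7, q* = 633/14.
Tax on buyers shifts demand to qd = 191 − 6.5(p + 4) = 165 - 6.5p.
165 - 6.5p = -123 + 7.5p gives seller price ps = 144/7; buyers pay pb = 144/7 + 4 = 172/7.
New quantity: q = 191 − 6.5(172/7) = 219/7.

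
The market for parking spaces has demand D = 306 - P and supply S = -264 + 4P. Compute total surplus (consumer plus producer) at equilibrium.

Total surplus = 23040

Equilibrium: 306 - P = -264 + 4P gives P* = 114, Q* = 192.
Demand choke price: P = 306; supply starts at P = 66.
CS = ½(306 − 114)(192) = 18432; PS = ½(114 − 66)(192) = 4608.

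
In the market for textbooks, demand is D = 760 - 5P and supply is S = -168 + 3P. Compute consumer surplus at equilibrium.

Equilibrium: 760 - 5P = -168 + 3P gives P* = 116, Q* = 180.
Demand choke price (D = 0): P = 152.
CS = ½(152 − 116)(180) = 3240.

Consumer surplus = 3240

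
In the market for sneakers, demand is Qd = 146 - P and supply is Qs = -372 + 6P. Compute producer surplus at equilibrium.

Equilibrium: 146 - P = -372 + 6P gives P* = 74, Q* = 72.
Supply starts at P = 62 (where Qs = 0).
PS = ½(74 − 62)(72) = 432.

Producer surplus = 432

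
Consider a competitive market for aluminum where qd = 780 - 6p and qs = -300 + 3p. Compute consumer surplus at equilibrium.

Consumer surplus = 300

Equilibrium: 780 - 6p = -300 + 3p gives p* = 120, q* = 60.
Demand choke price (qd = 0): p = 130.
CS = ½(130 − 120)(60) = 300.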